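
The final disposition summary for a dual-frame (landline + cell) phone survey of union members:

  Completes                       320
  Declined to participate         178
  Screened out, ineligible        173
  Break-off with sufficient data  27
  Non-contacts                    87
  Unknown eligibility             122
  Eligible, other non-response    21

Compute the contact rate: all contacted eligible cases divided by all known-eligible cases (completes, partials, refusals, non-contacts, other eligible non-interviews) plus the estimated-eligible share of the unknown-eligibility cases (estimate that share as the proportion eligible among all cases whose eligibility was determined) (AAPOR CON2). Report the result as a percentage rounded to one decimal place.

74.9%

Top: 320 + 27 + 178 + 21 = 546
Eligible (known): 320 + 27 + 178 + 87 + 21 = 633
e = 633 / (633 + 173) = 633 / 806 = 0.7854
Eligible share of unknowns: 0.7854 × 122 = 95.82
Denom: 633 + 95.82 = 728.82
CON2 = 546 / 728.82 = 0.7492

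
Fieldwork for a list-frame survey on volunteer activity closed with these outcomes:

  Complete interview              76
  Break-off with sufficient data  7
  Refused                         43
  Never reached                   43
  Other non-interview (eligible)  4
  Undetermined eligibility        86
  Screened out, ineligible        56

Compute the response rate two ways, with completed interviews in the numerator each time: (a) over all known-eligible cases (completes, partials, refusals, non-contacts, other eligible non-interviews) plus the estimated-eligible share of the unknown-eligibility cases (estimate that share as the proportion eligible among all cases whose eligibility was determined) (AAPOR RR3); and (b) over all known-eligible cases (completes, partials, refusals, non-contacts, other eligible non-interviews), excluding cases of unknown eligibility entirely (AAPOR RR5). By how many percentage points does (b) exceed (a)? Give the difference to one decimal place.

12.0

Numerator → 76
Eligible (known) → 76 + 7 + 43 + 43 + 4 = 173
e = 173 / (173 + 56) = 173 / 229 = 0.7555
Estimated eligible among unknowns → 0.7555 × 86 = 64.97
Base → 173 + 64.97 = 237.97
RR3 = 76 / 237.97 = 0.3194
Base → 76 + 7 + 43 + 43 + 4 = 173
RR5 = 76 / 173 = 0.4393
Difference = 43.93 − 31.94 = 11.99 percentage points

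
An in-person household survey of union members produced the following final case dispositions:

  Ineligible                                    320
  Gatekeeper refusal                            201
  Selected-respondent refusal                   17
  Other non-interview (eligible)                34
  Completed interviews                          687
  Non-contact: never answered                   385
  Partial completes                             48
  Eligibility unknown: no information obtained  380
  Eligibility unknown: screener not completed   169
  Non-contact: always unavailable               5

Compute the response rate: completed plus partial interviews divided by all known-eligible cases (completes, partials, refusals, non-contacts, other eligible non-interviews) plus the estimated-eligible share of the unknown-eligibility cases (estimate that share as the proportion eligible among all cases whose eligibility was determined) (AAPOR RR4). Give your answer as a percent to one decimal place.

40.3%

Refused = 201 + 17 = 218
Non-contacts = 385 + 5 = 390
Eligibility not determined = 169 + 380 = 549
Numerator → 687 + 48 = 735
Eligible (known) → 687 + 48 + 218 + 390 + 34 = 1377
e = 1377 / (1377 + 320) = 1377 / 1697 = 0.8114
Eligible share of unknowns → 0.8114 × 549 = 445.46
Base → 1377 + 445.46 = 1822.46
RR4 = 735 / 1822.46 = 0.4033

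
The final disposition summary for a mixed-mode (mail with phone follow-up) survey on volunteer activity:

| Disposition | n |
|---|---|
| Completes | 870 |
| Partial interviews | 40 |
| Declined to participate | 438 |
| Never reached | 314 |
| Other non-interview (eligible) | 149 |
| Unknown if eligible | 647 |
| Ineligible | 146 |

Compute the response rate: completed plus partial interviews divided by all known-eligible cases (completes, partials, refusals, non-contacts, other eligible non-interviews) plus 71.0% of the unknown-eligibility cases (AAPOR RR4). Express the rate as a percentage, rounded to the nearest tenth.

40.1%

Num: 870 + 40 = 910
Eligible (known): 870 + 40 + 438 + 314 + 149 = 1811
e × U: 0.7100 × 647 = 459.37
Denominator: 1811 + 459.37 = 2270.37
RR4 = 910 / 2270.37 = 0.4008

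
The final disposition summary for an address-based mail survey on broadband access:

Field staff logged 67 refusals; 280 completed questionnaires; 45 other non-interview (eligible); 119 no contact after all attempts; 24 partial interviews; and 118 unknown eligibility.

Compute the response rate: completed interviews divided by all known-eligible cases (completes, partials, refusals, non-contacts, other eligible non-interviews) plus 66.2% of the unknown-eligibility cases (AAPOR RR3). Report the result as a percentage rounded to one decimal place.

Numerator → 280
Eligible (known) → 280 + 24 + 67 + 119 + 45 = 535
Eligible share of unknowns → 0.6620 × 118 = 78.12
Denominator → 535 + 78.12 = 613.12
RR3 = 280 / 613.12 = 0.4567

45.7%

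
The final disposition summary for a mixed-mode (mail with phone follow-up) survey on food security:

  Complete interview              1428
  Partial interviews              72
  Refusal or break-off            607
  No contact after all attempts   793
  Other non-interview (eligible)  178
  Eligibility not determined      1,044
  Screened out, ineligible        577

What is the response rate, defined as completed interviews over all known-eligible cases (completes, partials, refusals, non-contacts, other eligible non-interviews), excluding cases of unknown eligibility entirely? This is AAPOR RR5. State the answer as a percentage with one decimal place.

Numerator = 1428
Denominator = 1428 + 72 + 607 + 793 + 178 = 3078
RR5 = 1428 / 3078 = 0.4639

46.4%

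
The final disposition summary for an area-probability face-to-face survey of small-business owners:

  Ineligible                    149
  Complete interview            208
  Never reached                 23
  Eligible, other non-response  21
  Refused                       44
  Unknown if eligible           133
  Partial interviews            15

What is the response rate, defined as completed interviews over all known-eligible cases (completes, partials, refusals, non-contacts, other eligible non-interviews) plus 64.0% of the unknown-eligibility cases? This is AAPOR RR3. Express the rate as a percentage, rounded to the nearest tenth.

52.5%

Num = 208
Determined eligible = 208 + 15 + 44 + 23 + 21 = 311
e × U = 0.6400 × 133 = 85.12
Base = 311 + 85.12 = 396.12
RR3 = 208 / 396.12 = 0.5251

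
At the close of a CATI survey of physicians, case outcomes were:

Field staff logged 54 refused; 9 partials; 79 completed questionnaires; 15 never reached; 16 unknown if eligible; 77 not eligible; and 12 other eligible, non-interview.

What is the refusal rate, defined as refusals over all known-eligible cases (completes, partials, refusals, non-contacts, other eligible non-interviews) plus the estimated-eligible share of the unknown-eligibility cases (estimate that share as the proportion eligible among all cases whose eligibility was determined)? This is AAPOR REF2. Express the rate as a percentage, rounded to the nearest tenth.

Numerator = 54
Determined eligible = 79 + 9 + 54 + 15 + 12 = 169
e = 169 / (169 + 77) = 169 / 246 = 0.6870
Eligible share of unknowns = 0.6870 × 16 = 10.99
Denominator = 169 + 10.99 = 179.99
REF2 = 54 / 179.99 = 0.3000

30.0%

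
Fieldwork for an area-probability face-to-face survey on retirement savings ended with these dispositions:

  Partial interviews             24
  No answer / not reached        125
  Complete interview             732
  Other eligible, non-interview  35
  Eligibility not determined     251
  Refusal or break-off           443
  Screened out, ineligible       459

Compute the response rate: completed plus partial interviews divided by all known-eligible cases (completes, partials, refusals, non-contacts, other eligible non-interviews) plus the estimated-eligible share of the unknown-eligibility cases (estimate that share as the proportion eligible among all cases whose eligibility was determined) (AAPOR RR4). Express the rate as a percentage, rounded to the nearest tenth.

Top: 732 + 24 = 756
Determined eligible: 732 + 24 + 443 + 125 + 35 = 1359
e = 1359 / (1359 + 459) = 1359 / 1818 = 0.7475
e × U: 0.7475 × 251 = 187.62
Denom: 1359 + 187.62 = 1546.62
RR4 = 756 / 1546.62 = 0.4888

48.9%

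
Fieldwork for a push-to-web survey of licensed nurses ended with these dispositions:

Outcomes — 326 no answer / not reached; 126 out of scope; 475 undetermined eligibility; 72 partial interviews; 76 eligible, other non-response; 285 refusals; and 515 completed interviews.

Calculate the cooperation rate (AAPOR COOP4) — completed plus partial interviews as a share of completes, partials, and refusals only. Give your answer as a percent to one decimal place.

Top → 515 + 72 = 587
Base → 515 + 72 + 285 = 872
COOP4 = 587 / 872 = 0.6732

67.3%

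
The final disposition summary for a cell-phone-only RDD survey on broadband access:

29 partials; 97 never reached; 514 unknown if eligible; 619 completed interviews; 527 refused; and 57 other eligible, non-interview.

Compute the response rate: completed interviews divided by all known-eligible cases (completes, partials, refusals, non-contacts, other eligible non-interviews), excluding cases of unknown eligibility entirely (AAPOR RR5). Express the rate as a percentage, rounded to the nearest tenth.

46.6%

Top: 619
Denominator: 619 + 29 + 527 + 97 + 57 = 1329
RR5 = 619 / 1329 = 0.4658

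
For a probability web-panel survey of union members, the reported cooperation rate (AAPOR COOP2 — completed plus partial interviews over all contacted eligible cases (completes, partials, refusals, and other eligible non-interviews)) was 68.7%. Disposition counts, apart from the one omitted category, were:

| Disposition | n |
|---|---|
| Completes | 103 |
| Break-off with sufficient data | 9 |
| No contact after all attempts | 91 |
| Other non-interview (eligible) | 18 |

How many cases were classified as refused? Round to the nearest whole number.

33

Num: 103 + 9 = 112
COOP2 = 112 / D = 0.687
D = 112 / 0.687 = 163.0
Remaining denominator categories sum to 130
refused = 163.0 − 130 ≈ 33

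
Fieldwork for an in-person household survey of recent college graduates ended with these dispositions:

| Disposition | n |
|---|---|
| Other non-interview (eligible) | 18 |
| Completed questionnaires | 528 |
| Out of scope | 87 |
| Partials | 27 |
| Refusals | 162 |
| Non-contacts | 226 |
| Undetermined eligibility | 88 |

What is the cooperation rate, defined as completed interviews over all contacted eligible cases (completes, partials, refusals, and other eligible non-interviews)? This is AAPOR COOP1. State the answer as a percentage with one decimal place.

71.8%

Num: 528
Denominator: 528 + 27 + 162 + 18 = 735
COOP1 = 528 / 735 = 0.7184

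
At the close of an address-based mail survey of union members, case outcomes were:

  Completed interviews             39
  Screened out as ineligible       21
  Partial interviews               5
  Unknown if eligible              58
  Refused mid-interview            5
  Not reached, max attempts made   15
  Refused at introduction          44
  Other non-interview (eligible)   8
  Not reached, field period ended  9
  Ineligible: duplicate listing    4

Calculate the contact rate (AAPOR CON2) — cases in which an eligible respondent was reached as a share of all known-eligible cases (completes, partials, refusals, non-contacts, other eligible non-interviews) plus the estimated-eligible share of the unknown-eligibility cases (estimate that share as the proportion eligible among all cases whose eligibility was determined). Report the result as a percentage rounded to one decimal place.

58.3%

Refused = 44 + 5 = 49
Never reached = 9 + 15 = 24
Ineligible = 21 + 4 = 25
Top → 39 + 5 + 49 + 8 = 101
Eligible (known) → 39 + 5 + 49 + 24 + 8 = 125
e = 125 / (125 + 25) = 125 / 150 = 0.8333
Eligible share of unknowns → 0.8333 × 58 = 48.33
Denom → 125 + 48.33 = 173.33
CON2 = 101 / 173.33 = 0.5827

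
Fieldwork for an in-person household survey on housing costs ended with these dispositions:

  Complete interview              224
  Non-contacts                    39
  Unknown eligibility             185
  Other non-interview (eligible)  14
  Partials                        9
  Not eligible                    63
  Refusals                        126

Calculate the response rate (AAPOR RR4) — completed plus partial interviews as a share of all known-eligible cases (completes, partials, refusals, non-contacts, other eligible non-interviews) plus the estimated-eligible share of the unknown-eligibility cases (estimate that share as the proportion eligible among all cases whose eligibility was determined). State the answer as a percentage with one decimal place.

Top = 224 + 9 = 233
Eligible (known) = 224 + 9 + 126 + 39 + 14 = 412
e = 412 / (412 + 63) = 412 / 475 = 0.8674
Estimated eligible among unknowns = 0.8674 × 185 = 160.47
Denom = 412 + 160.47 = 572.47
RR4 = 233 / 572.47 = 0.4070

40.7%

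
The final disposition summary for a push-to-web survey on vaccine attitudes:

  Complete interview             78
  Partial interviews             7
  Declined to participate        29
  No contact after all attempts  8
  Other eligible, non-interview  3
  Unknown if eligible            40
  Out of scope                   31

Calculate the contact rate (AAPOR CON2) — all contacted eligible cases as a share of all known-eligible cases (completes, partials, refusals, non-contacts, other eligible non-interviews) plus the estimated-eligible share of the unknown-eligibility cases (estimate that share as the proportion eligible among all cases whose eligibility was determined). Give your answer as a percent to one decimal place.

Top = 78 + 7 + 29 + 3 = 117
Determined eligible = 78 + 7 + 29 + 8 + 3 = 125
e = 125 / (125 + 31) = 125 / 156 = 0.8013
Eligible share of unknowns = 0.8013 × 40 = 32.05
Base = 125 + 32.05 = 157.05
CON2 = 117 / 157.05 = 0.7450

74.5%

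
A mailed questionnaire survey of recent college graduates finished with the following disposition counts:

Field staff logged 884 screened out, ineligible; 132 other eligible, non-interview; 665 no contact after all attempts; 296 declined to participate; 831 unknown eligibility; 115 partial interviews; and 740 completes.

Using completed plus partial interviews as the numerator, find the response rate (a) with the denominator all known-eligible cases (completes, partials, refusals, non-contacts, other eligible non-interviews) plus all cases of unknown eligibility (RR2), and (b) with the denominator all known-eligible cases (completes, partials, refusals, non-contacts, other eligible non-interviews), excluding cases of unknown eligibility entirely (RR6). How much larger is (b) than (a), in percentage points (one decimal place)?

13.1

Numerator = 740 + 115 = 855
Base = 740 + 115 + 296 + 665 + 132 + 831 = 2779
RR2 = 855 / 2779 = 0.3077
Base = 740 + 115 + 296 + 665 + 132 = 1948
RR6 = 855 / 1948 = 0.4389
Difference = 43.89 − 30.77 = 13.12 percentage points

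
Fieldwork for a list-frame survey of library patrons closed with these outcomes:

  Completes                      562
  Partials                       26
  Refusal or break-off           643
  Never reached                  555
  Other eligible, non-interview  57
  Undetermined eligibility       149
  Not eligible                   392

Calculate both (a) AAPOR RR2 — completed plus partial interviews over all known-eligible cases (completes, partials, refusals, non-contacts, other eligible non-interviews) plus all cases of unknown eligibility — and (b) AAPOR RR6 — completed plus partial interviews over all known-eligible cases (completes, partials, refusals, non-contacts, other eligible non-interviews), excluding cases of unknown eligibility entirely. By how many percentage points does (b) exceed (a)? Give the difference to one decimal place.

Numerator = 562 + 26 = 588
Denom = 562 + 26 + 643 + 555 + 57 + 149 = 1992
RR2 = 588 / 1992 = 0.2952
Denom = 562 + 26 + 643 + 555 + 57 = 1843
RR6 = 588 / 1843 = 0.3190
Difference = 31.90 − 29.52 = 2.38 percentage points

2.4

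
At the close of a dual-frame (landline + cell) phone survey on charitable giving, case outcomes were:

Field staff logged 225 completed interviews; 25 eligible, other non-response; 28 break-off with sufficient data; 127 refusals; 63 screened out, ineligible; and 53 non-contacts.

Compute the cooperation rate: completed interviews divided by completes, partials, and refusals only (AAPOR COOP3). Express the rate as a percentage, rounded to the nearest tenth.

Num: 225
Denominator: 225 + 28 + 127 = 380
COOP3 = 225 / 380 = 0.5921

59.2%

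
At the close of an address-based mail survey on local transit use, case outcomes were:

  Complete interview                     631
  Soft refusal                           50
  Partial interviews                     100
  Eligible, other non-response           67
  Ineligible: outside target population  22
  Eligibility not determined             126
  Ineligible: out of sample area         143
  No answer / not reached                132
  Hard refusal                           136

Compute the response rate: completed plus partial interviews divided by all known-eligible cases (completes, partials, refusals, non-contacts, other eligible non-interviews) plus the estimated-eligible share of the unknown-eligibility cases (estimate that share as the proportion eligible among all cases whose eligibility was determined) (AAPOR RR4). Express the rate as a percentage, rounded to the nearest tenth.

Refusal or break-off = 136 + 50 = 186
Not eligible = 22 + 143 = 165
Numerator = 631 + 100 = 731
Determined eligible = 631 + 100 + 186 + 132 + 67 = 1116
e = 1116 / (1116 + 165) = 1116 / 1281 = 0.8712
Eligible share of unknowns = 0.8712 × 126 = 109.77
Denominator = 1116 + 109.77 = 1225.77
RR4 = 731 / 1225.77 = 0.5964

59.6%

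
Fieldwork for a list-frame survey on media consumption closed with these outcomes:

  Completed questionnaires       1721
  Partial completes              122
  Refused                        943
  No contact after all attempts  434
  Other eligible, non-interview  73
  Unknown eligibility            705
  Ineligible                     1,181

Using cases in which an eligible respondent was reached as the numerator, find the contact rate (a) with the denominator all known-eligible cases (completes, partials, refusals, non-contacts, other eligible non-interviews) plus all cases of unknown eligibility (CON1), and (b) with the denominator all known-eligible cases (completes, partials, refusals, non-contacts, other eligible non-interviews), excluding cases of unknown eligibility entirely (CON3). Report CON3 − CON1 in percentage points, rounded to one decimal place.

Top = 1721 + 122 + 943 + 73 = 2859
Base = 1721 + 122 + 943 + 434 + 73 + 705 = 3998
CON1 = 2859 / 3998 = 0.7151
Base = 1721 + 122 + 943 + 434 + 73 = 3293
CON3 = 2859 / 3293 = 0.8682
Difference = 86.82 − 71.51 = 15.31 percentage points

15.3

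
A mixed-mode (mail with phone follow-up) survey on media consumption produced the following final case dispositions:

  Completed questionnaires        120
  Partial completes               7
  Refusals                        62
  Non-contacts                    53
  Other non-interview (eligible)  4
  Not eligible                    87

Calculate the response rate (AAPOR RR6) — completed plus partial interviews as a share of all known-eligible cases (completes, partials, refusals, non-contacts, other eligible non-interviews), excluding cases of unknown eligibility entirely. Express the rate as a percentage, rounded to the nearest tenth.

Top = 120 + 7 = 127
Denominator = 120 + 7 + 62 + 53 + 4 = 246
RR6 = 127 / 246 = 0.5163

51.6%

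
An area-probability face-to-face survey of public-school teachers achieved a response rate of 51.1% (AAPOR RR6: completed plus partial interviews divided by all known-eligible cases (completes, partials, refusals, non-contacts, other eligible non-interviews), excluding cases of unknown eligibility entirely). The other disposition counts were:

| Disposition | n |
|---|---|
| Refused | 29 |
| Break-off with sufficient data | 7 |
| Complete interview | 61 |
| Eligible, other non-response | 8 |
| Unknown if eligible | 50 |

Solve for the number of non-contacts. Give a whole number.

28

Num → 61 + 7 = 68
RR6 = 68 / D = 0.511
D = 68 / 0.511 = 133.1
Rest of base = 105
non-contacts = 133.1 − 105 ≈ 28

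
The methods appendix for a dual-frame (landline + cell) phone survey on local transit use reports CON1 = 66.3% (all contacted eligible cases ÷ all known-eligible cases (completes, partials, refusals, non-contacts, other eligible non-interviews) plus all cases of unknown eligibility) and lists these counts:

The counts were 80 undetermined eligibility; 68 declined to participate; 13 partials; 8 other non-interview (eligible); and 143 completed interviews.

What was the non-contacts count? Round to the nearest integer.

Top: 143 + 13 + 68 + 8 = 232
CON1 = 232 / D = 0.663
D = 232 / 0.663 = 349.9
Remaining denominator categories sum to 312
non-contacts = 349.9 − 312 ≈ 38

38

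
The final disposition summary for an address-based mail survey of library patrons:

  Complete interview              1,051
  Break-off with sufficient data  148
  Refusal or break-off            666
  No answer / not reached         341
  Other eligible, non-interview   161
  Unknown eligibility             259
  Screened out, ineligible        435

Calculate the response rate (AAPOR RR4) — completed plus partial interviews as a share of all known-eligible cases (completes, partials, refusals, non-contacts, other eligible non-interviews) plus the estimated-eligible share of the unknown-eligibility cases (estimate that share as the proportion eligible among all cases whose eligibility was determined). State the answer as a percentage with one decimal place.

46.4%

Num → 1051 + 148 = 1199
Eligible (known) → 1051 + 148 + 666 + 341 + 161 = 2367
e = 2367 / (2367 + 435) = 2367 / 2802 = 0.8448
Estimated eligible among unknowns → 0.8448 × 259 = 218.80
Denominator → 2367 + 218.80 = 2585.80
RR4 = 1199 / 2585.80 = 0.4637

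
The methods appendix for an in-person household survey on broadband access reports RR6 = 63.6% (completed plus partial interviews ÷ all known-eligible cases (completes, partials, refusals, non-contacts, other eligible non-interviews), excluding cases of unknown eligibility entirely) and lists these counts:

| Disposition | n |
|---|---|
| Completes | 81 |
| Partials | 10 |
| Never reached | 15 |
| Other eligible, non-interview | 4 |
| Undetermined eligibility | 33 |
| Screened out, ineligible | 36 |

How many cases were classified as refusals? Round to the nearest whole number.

Numerator = 81 + 10 = 91
RR6 = 91 / D = 0.636
D = 91 / 0.636 = 143.1
Rest of base = 110
refusals = 143.1 − 110 ≈ 33

33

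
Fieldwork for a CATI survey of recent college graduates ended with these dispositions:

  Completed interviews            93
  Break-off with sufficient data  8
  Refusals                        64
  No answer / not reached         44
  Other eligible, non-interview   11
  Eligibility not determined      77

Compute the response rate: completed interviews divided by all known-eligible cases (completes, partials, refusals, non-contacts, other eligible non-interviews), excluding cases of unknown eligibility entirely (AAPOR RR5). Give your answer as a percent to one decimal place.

Numerator → 93
Denominator → 93 + 8 + 64 + 44 + 11 = 220
RR5 = 93 / 220 = 0.4227

42.3%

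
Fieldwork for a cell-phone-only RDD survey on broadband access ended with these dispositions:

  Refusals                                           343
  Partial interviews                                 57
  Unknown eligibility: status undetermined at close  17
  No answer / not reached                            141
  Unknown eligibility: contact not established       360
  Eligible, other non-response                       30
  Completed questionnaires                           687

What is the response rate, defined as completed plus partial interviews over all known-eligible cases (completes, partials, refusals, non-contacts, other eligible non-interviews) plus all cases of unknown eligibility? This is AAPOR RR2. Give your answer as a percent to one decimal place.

45.5%

Unknown if eligible = 360 + 17 = 377
Top = 687 + 57 = 744
Denominator = 687 + 57 + 343 + 141 + 30 + 377 = 1635
RR2 = 744 / 1635 = 0.4550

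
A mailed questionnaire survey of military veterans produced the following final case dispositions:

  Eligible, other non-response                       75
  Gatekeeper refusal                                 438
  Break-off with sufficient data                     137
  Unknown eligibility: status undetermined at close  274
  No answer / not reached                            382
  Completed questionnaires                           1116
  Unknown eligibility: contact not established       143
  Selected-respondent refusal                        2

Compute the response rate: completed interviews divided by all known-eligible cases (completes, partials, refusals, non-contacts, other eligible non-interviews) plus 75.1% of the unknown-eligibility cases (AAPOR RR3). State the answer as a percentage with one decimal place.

45.3%

Declined to participate = 438 + 2 = 440
Unknown if eligible = 143 + 274 = 417
Numerator = 1116
Determined eligible = 1116 + 137 + 440 + 382 + 75 = 2150
Eligible share of unknowns = 0.7510 × 417 = 313.17
Denominator = 2150 + 313.17 = 2463.17
RR3 = 1116 / 2463.17 = 0.4531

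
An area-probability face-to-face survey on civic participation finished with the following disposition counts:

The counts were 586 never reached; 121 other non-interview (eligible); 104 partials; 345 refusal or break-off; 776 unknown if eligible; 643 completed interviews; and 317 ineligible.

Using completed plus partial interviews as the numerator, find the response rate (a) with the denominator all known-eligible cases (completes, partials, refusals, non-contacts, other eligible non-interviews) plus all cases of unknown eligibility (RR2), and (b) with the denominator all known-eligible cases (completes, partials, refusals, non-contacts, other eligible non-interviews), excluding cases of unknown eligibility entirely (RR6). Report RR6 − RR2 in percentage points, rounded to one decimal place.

12.5

Num = 643 + 104 = 747
Denom = 643 + 104 + 345 + 586 + 121 + 776 = 2575
RR2 = 747 / 2575 = 0.2901
Denom = 643 + 104 + 345 + 586 + 121 = 1799
RR6 = 747 / 1799 = 0.4152
Difference = 41.52 − 29.01 = 12.51 percentage points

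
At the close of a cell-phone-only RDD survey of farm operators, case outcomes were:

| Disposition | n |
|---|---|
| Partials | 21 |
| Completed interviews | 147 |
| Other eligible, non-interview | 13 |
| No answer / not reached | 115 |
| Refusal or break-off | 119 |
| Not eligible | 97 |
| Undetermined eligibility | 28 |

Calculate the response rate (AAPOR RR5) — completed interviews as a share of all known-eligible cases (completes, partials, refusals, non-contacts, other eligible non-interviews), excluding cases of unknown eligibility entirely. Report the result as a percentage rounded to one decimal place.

35.4%

Top: 147
Denominator: 147 + 21 + 119 + 115 + 13 = 415
RR5 = 147 / 415 = 0.3542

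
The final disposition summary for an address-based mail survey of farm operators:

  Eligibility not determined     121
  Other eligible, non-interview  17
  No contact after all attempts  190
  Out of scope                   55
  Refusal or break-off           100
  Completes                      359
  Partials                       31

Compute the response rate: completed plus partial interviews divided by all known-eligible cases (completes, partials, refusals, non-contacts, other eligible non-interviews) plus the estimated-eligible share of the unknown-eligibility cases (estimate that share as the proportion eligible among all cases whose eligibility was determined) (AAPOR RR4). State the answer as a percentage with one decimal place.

48.2%

Numerator → 359 + 31 = 390
Determined eligible → 359 + 31 + 100 + 190 + 17 = 697
e = 697 / (697 + 55) = 697 / 752 = 0.9269
e × U → 0.9269 × 121 = 112.15
Base → 697 + 112.15 = 809.15
RR4 = 390 / 809.15 = 0.4820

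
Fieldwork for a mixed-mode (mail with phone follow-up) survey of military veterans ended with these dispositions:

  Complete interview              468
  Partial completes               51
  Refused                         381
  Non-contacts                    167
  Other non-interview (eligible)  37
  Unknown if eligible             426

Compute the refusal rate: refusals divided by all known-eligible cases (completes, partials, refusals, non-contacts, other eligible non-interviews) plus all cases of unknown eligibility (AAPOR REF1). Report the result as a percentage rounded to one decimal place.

24.9%

Top = 381
Base = 468 + 51 + 381 + 167 + 37 + 426 = 1530
REF1 = 381 / 1530 = 0.2490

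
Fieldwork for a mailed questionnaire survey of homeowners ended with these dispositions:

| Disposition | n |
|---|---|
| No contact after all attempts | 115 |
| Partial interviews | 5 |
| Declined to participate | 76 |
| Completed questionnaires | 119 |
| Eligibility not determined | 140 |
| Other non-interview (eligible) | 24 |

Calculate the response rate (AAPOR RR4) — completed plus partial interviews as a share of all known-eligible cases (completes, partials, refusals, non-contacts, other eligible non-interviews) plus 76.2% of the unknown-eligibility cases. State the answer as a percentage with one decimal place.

27.8%

Numerator → 119 + 5 = 124
Eligible (known) → 119 + 5 + 76 + 115 + 24 = 339
e × U → 0.7620 × 140 = 106.68
Denom → 339 + 106.68 = 445.68
RR4 = 124 / 445.68 = 0.2782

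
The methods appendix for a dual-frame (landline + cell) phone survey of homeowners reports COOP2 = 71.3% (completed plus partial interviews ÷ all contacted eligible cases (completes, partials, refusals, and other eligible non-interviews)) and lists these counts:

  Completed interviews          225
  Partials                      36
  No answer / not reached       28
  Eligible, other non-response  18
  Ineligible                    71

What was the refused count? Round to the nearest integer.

87

Top = 225 + 36 = 261
COOP2 = 261 / D = 0.713
D = 261 / 0.713 = 366.1
Remaining denominator categories sum to 279
refused = 366.1 − 279 ≈ 87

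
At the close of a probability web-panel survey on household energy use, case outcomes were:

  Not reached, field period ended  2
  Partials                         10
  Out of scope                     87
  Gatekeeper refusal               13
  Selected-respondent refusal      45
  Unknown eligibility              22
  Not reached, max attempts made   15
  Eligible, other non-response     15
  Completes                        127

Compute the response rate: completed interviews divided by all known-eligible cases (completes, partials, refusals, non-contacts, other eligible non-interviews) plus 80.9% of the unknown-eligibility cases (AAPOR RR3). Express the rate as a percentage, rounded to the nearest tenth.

Refusal or break-off = 13 + 45 = 58
Never reached = 2 + 15 = 17
Num → 127
Determined eligible → 127 + 10 + 58 + 17 + 15 = 227
Eligible share of unknowns → 0.8090 × 22 = 17.80
Denom → 227 + 17.80 = 244.80
RR3 = 127 / 244.80 = 0.5188

51.9%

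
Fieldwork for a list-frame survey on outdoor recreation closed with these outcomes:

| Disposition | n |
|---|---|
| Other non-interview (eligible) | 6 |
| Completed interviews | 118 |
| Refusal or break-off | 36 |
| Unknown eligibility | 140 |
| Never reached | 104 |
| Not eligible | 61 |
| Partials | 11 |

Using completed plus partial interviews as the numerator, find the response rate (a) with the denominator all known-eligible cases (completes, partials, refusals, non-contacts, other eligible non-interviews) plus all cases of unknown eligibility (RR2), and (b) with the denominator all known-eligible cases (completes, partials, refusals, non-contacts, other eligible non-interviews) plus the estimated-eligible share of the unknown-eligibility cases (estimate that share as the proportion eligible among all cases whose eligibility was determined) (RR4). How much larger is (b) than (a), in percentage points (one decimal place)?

2.0

Numerator: 118 + 11 = 129
Base: 118 + 11 + 36 + 104 + 6 + 140 = 415
RR2 = 129 / 415 = 0.3108
Eligible (known): 118 + 11 + 36 + 104 + 6 = 275
e = 275 / (275 + 61) = 275 / 336 = 0.8185
Eligible share of unknowns: 0.8185 × 140 = 114.59
Base: 275 + 114.59 = 389.59
RR4 = 129 / 389.59 = 0.3311
Difference = 33.11 − 31.08 = 2.03 percentage points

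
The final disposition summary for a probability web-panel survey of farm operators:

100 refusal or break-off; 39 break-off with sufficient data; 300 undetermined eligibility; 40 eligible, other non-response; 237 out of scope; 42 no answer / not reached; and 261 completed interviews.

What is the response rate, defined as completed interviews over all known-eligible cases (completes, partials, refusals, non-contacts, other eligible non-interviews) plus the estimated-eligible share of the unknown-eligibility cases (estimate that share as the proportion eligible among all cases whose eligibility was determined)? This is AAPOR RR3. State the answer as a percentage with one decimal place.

38.2%

Numerator: 261
Eligible (known): 261 + 39 + 100 + 42 + 40 = 482
e = 482 / (482 + 237) = 482 / 719 = 0.6704
Estimated eligible among unknowns: 0.6704 × 300 = 201.12
Base: 482 + 201.12 = 683.12
RR3 = 261 / 683.12 = 0.3821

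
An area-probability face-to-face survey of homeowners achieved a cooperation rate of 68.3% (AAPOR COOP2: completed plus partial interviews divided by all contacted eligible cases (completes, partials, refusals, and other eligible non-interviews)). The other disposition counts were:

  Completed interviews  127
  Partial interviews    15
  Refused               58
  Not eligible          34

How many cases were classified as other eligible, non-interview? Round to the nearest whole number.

8

Num = 127 + 15 = 142
COOP2 = 142 / D = 0.683
D = 142 / 0.683 = 207.9
Rest of base = 200
other eligible, non-interview = 207.9 − 200 ≈ 8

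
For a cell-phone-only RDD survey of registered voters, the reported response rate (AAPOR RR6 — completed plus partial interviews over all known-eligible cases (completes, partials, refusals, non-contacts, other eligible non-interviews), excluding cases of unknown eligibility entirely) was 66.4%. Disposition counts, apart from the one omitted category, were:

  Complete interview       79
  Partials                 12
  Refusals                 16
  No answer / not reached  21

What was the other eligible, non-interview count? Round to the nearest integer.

9

Numerator → 79 + 12 = 91
RR6 = 91 / D = 0.664
D = 91 / 0.664 = 137.0
Remaining denominator categories sum to 128
other eligible, non-interview = 137.0 − 128 ≈ 9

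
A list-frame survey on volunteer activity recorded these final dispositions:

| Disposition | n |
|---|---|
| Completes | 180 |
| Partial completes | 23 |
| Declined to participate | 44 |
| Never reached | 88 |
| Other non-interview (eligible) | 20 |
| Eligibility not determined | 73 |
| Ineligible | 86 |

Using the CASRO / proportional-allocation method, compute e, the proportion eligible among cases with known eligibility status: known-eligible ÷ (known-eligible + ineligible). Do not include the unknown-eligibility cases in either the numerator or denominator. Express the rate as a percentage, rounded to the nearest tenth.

80.5%

Known eligible → 180 + 23 + 44 + 88 + 20 = 355
e = 355 / (355 + 86) = 355 / 441 = 0.8050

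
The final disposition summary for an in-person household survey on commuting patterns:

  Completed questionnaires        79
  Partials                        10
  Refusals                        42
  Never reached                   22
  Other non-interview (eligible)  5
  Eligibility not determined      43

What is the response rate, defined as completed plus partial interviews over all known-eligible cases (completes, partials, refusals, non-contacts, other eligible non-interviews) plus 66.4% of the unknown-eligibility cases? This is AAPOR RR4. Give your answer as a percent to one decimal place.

Top = 79 + 10 = 89
Eligible (known) = 79 + 10 + 42 + 22 + 5 = 158
e × U = 0.6640 × 43 = 28.55
Denom = 158 + 28.55 = 186.55
RR4 = 89 / 186.55 = 0.4771

47.7%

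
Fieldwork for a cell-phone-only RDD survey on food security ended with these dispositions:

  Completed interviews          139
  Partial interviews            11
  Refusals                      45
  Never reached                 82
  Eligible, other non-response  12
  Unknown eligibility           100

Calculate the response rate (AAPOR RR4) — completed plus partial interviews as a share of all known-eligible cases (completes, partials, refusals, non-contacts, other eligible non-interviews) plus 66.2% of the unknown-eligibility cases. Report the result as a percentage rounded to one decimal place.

Numerator = 139 + 11 = 150
Known eligible = 139 + 11 + 45 + 82 + 12 = 289
Eligible share of unknowns = 0.6620 × 100 = 66.20
Denominator = 289 + 66.20 = 355.20
RR4 = 150 / 355.20 = 0.4223

42.2%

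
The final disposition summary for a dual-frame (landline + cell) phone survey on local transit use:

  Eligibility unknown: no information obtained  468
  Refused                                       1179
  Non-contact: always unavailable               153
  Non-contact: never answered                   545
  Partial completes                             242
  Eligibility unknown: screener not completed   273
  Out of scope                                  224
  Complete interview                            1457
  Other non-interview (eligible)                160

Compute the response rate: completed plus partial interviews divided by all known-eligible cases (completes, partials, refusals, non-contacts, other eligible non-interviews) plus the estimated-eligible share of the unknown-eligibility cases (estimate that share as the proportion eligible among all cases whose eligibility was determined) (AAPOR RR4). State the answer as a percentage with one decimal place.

No answer / not reached = 545 + 153 = 698
Unknown eligibility = 273 + 468 = 741
Top → 1457 + 242 = 1699
Eligible (known) → 1457 + 242 + 1179 + 698 + 160 = 3736
e = 3736 / (3736 + 224) = 3736 / 3960 = 0.9434
Eligible share of unknowns → 0.9434 × 741 = 699.06
Denom → 3736 + 699.06 = 4435.06
RR4 = 1699 / 4435.06 = 0.3831

38.3%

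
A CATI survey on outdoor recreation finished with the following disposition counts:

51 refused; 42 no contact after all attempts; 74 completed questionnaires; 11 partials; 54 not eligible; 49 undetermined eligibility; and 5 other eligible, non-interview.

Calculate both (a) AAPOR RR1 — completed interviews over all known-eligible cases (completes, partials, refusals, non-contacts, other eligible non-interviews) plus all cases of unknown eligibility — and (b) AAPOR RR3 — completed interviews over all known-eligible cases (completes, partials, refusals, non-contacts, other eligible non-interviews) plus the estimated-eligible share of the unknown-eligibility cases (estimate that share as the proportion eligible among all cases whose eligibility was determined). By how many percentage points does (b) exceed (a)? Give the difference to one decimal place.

Num → 74
Denominator → 74 + 11 + 51 + 42 + 5 + 49 = 232
RR1 = 74 / 232 = 0.3190
Eligible (known) → 74 + 11 + 51 + 42 + 5 = 183
e = 183 / (183 + 54) = 183 / 237 = 0.7722
Eligible share of unknowns → 0.7722 × 49 = 37.84
Denominator → 183 + 37.84 = 220.84
RR3 = 74 / 220.84 = 0.3351
Difference = 33.51 − 31.90 = 1.61 percentage points

1.6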